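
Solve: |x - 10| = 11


An absolute value equation |expr| = 11 gives two cases:
Case 1: x - 10 = 11
  x = 21, so x = 21
Case 2: x - 10 = -11
  x = -1, so x = -1

x = -1, x = 21


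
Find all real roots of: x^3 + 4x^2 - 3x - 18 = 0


Let p(x) = x^3 + 4x^2 - 3x - 18. By the rational root theorem (leading coefficient 1), any rational root is an integer divisor of 18: try ±1, ±2, ... in turn.
Test x = 1: value = -16 ≠ 0.
Test x = -1: value = -12 ≠ 0.
Test x = 2: value = 0 ✓, so (x - 2) is a factor.
Synthetic division by (x - 2): bring down 1; 1(2) + 4 = 6; 6(2) - 3 = 9; 9(2) - 18 = 0 → quotient x^2 + 6x + 9, remainder 0.
Solve the quadratic x^2 + 6x + 9 = 0: discriminant = 6^2 - 4(1)(9) = 36 - 36 = 0.
Discriminant = 0, so a double root: x = -6/2 = -3.

x = -3 (multiplicity 2), x = 2


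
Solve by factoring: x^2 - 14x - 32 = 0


We need two numbers that multiply to -32 and add to -14.
Those numbers are 2 and -16 (since 2 * (-16) = -32 and 2 + (-16) = -14).
So x^2 - 14x - 32 = (x + 2)(x - 16) = 0
Setting each factor to zero: x = -2 or x = 16

x = -2, x = 16


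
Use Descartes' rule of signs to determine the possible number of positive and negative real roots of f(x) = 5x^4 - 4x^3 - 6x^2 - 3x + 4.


Descartes' rule of signs:

For positive roots, count sign changes in f(x) = 5x^4 - 4x^3 - 6x^2 - 3x + 4:
Signs of coefficients: +, -, -, -, +
Number of sign changes: 2
Possible positive real roots: 2, 0

For negative roots, examine f(-x) = 5x^4 + 4x^3 - 6x^2 + 3x + 4:
Signs of coefficients: +, +, -, +, +
Number of sign changes: 2
Possible negative real roots: 2, 0

Positive roots: 2 or 0; Negative roots: 2 or 0


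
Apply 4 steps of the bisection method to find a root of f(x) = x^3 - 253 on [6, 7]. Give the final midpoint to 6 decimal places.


f(x) = x^3 - 253
f(6) = -37 < 0
f(7) = 90 > 0

Step 1: midpoint = (6.000000 + 7.000000)/2 = 6.500000
  f(6.500000) = 21.625000
  f(mid) > 0, so root is in [6.000000, 6.500000]

Step 2: midpoint = (6.000000 + 6.500000)/2 = 6.250000
  f(6.250000) = -8.859375
  f(mid) < 0, so root is in [6.250000, 6.500000]

Step 3: midpoint = (6.250000 + 6.500000)/2 = 6.375000
  f(6.375000) = 6.083984
  f(mid) > 0, so root is in [6.250000, 6.375000]

Step 4: midpoint = (6.250000 + 6.375000)/2 = 6.312500
  f(6.312500) = -1.461670
  f(mid) < 0, so root is in [6.312500, 6.375000]

midpoint = 6.312500


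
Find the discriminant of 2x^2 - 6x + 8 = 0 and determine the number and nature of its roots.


For ax^2 + bx + c = 0, discriminant D = b^2 - 4ac
Here a = 2, b = -6, c = 8
D = (-6)^2 - 4(2)(8) = 36 - 64 = -28

D = -28 < 0
The equation has no real roots (2 complex conjugate roots).

Discriminant = -28, no real roots (2 complex conjugate roots)


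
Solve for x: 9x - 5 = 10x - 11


Starting with: 9x - 5 = 10x - 11
Move all x terms to left: (9 - 10)x = -11 + 5
Simplify: -x = -6
Divide both sides by -1: x = 6

x = 6


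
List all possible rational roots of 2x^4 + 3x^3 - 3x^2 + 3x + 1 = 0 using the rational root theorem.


Rational root theorem: possible roots are ±p/q where:
  p divides the constant term (1): p ∈ {1}
  q divides the leading coefficient (2): q ∈ {1, 2}

All possible rational roots: -1, -1/2, 1/2, 1

-1, -1/2, 1/2, 1


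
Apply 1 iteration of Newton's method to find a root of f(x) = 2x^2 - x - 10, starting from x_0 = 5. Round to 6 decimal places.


Newton's method: x_(n+1) = x_n - f(x_n)/f'(x_n)
f(x) = 2x^2 - x - 10
f'(x) = 4x - 1

Iteration 1:
  f(5.000000) = 35.000000
  f'(5.000000) = 19.000000
  x_1 = 5.000000 - (35.000000)/(19.000000) = 3.157895

x_1 = 3.157895


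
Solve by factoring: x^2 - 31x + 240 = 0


We need two numbers that multiply to 240 and add to -31.
Those numbers are -16 and -15 (since (-16) * (-15) = 240 and (-16) + (-15) = -31).
So x^2 - 31x + 240 = (x - 16)(x - 15) = 0
Setting each factor to zero: x = 16 or x = 15

x = 15, x = 16


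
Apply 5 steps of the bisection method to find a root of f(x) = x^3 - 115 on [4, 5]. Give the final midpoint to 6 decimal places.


f(x) = x^3 - 115
f(4) = -51 < 0
f(5) = 10 > 0

Step 1: midpoint = (4.000000 + 5.000000)/2 = 4.500000
  f(4.500000) = -23.875000
  f(mid) < 0, so root is in [4.500000, 5.000000]

Step 2: midpoint = (4.500000 + 5.000000)/2 = 4.750000
  f(4.750000) = -7.828125
  f(mid) < 0, so root is in [4.750000, 5.000000]

Step 3: midpoint = (4.750000 + 5.000000)/2 = 4.875000
  f(4.875000) = 0.857422
  f(mid) > 0, so root is in [4.750000, 4.875000]

Step 4: midpoint = (4.750000 + 4.875000)/2 = 4.812500
  f(4.812500) = -3.541748
  f(mid) < 0, so root is in [4.812500, 4.875000]

Step 5: midpoint = (4.812500 + 4.875000)/2 = 4.843750
  f(4.843750) = -1.356354
  f(mid) < 0, so root is in [4.843750, 4.875000]

midpoint = 4.843750


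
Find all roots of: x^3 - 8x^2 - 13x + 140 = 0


Let p(x) = x^3 - 8x^2 - 13x + 140. By the rational root theorem (leading coefficient 1), any rational root is an integer divisor of 140: try ±1, ±2, ... in turn.
Test x = 1: value = 120 ≠ 0.
Test x = -1: value = 144 ≠ 0.
Test x = 2: value = 90 ≠ 0.
Test x = -2: value = 126 ≠ 0.
Test x = 4: value = 24 ≠ 0.
Test x = -4: value = 0 ✓, so (x + 4) is a factor.
Synthetic division by (x + 4): bring down 1; 1(-4) - 8 = -12; (-12)(-4) - 13 = 35; 35(-4) + 140 = 0 → quotient x^2 - 12x + 35, remainder 0.
Solve the quadratic x^2 - 12x + 35 = 0: discriminant = (-12)^2 - 4(1)(35) = 144 - 140 = 4.
sqrt(4) = 2, so x = (12 ± 2)/2: x = 7 or x = 5.
Collecting all roots found:

x = -4, x = 5, x = 7


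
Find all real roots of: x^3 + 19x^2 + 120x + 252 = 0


Let p(x) = x^3 + 19x^2 + 120x + 252. By the rational root theorem (leading coefficient 1), any rational root is an integer divisor of 252: try ±1, ±2, ... in turn.
Test x = 1: value = 392 ≠ 0.
Test x = -1: value = 150 ≠ 0.
Test x = 2: value = 576 ≠ 0.
Test x = -2: value = 80 ≠ 0.
Test x = 3: value = 810 ≠ 0.
Test x = -3: value = 36 ≠ 0.
Test x = 4: value = 1100 ≠ 0.
Test x = -4: value = 12 ≠ 0.
Test x = 6: value = 1872 ≠ 0.
Test x = -6: value = 0 ✓, so (x + 6) is a factor.
Synthetic division by (x + 6): bring down 1; 1(-6) + 19 = 13; 13(-6) + 120 = 42; 42(-6) + 252 = 0 → quotient x^2 + 13x + 42, remainder 0.
Solve the quadratic x^2 + 13x + 42 = 0: discriminant = 13^2 - 4(1)(42) = 169 - 168 = 1.
sqrt(1) = 1, so x = (-13 ± 1)/2: x = -6 or x = -7.

x = -7, x = -6 (multiplicity 2)


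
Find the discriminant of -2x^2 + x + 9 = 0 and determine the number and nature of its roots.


For ax^2 + bx + c = 0, discriminant D = b^2 - 4ac
Here a = -2, b = 1, c = 9
D = (1)^2 - 4(-2)(9) = 1 + 72 = 73

D = 73 > 0 but not a perfect square
The equation has 2 distinct real irrational roots.

Discriminant = 73, 2 distinct real irrational roots


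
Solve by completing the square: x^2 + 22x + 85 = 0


Start: x^2 + 22x + 85 = 0
Move constant: x^2 + 22x = -85
Half of 22 is 11, squared is 121
Add 121 to both sides: x^2 + 22x + 121 = 36
(x + 11)^2 = 36
x + 11 = ±6
x = -11 + 6 = -5 or x = -11 - 6 = -17

x = -17, x = -5


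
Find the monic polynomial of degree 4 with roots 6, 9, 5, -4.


A monic polynomial with roots 6, 9, 5, -4 is:
p(x) = (x - 6)(x - 9)(x - 5)(x + 4)
After multiplying by (x - 6): x - 6
After multiplying by (x - 9): x^2 - 15x + 54
After multiplying by (x - 5): x^3 - 20x^2 + 129x - 270
After multiplying by (x + 4): x^4 - 16x^3 + 49x^2 + 246x - 1080

x^4 - 16x^3 + 49x^2 + 246x - 1080


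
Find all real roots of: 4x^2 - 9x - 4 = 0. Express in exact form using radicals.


Using the quadratic formula: x = (-b ± sqrt(b^2 - 4ac)) / (2a)
Here a = 4, b = -9, c = -4
Discriminant = b^2 - 4ac = (-9)^2 - 4(4)(-4) = 81 + 64 = 145
Since discriminant = 145 > 0, there are two real roots.
x = (9 ± sqrt(145)) / 8
Numerically: x ≈ 2.6302 or x ≈ -0.3802

x = (9 + sqrt(145)) / 8 or x = (9 - sqrt(145)) / 8


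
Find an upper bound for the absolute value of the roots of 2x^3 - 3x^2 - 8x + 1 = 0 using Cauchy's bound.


Cauchy's bound: all roots r satisfy |r| <= 1 + max(|a_i/a_n|) for i = 0,...,n-1
where a_n is the leading coefficient.

Coefficients: [2, -3, -8, 1]
Leading coefficient a_n = 2
Ratios |a_i/a_n|: 3/2, 4, 1/2
Maximum ratio: 4
Cauchy's bound: |r| <= 1 + 4 = 5

Upper bound = 5


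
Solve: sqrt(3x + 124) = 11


Square both sides: 3x + 124 = 11^2 = 121
3x = 121 - 124 = -3
x = -1
Check: sqrt(3*(-1) + 124) = sqrt(121) = 11 ✓

x = -1


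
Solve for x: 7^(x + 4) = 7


Express both sides with the same base.
7 = 7^1
Since the bases match, equate exponents: x + 4 = 1
So x = 1 - (4) = -3

x = -3


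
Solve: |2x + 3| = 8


An absolute value equation |expr| = 8 gives two cases:
Case 1: 2x + 3 = 8
  2x = 5, so x = 5/2
Case 2: 2x + 3 = -8
  2x = -11, so x = -11/2

x = -11/2, x = 5/2


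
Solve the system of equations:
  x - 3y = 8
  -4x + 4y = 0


Using Cramer's rule:
Determinant D = (1)(4) - (-4)(-3) = 4 - 12 = -8
Dx = (8)(4) - (0)(-3) = 32 - 0 = 32
Dy = (1)(0) - (-4)(8) = 0 + 32 = 32
x = Dx/D = 32/-8 = -4
y = Dy/D = 32/-8 = -4

x = -4, y = -4


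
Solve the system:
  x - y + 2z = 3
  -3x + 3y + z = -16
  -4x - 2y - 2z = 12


Using Cramer's rule. Expand each determinant along the first row.
D  = 1*[3*(-2) - 1*(-2)] - (-1)*[(-3)*(-2) - 1*(-4)] + 2*[(-3)*(-2) - 3*(-4)]
  = 1*(-4) - (-1)*(10) + 2*(18) = 42
Dx = 3*[3*(-2) - 1*(-2)] - (-1)*[(-16)*(-2) - 1*12] + 2*[(-16)*(-2) - 3*12]
  = 3*(-4) - (-1)*(20) + 2*(-4) = 0
Dy = 1*[(-16)*(-2) - 1*12] - 3*[(-3)*(-2) - 1*(-4)] + 2*[(-3)*12 - (-16)*(-4)]
  = 1*(20) - 3*(10) + 2*(-100) = -210
Dz = 1*[3*12 - (-16)*(-2)] - (-1)*[(-3)*12 - (-16)*(-4)] + 3*[(-3)*(-2) - 3*(-4)]
  = 1*(4) - (-1)*(-100) + 3*(18) = -42
x = Dx/D = 0/42 = 0, y = Dy/D = -210/42 = -5, z = Dz/D = -42/42 = -1
Check eq1: (1)(0) + (-1)(-5) + (2)(-1) = 3 = 3 ✓
Check eq2: (-3)(0) + (3)(-5) + (1)(-1) = -16 = -16 ✓
Check eq3: (-4)(0) + (-2)(-5) + (-2)(-1) = 12 = 12 ✓

x = 0, y = -5, z = -1


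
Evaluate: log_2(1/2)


We need the exponent such that 2^? = 1/2
2^(-1) = 1/2^1 = 1/2
Therefore log_2(1/2) = -1

-1


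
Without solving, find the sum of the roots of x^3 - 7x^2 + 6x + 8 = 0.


By Vieta's formulas for x^3 + bx^2 + cx + d = 0:
  r1 + r2 + r3 = -b/a = 7
  r1*r2 + r1*r3 + r2*r3 = c/a = 6
  r1*r2*r3 = -d/a = -8


Sum = 7


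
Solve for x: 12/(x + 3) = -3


Multiply both sides by (x + 3): 12 = -3(x + 3)
Distribute: 12 = -3x - 9
-3x = 12 + 9 = 21
x = -7

x = -7


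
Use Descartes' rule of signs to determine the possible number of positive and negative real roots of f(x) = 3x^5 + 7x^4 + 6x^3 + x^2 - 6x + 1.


Descartes' rule of signs:

For positive roots, count sign changes in f(x) = 3x^5 + 7x^4 + 6x^3 + x^2 - 6x + 1:
Signs of coefficients: +, +, +, +, -, +
Number of sign changes: 2
Possible positive real roots: 2, 0

For negative roots, examine f(-x) = -3x^5 + 7x^4 - 6x^3 + x^2 + 6x + 1:
Signs of coefficients: -, +, -, +, +, +
Number of sign changes: 3
Possible negative real roots: 3, 1

Positive roots: 2 or 0; Negative roots: 3 or 1


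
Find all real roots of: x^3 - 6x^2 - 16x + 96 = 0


Let p(x) = x^3 - 6x^2 - 16x + 96. By the rational root theorem (leading coefficient 1), any rational root is an integer divisor of 96: try ±1, ±2, ... in turn.
Test x = 1: value = 75 ≠ 0.
Test x = -1: value = 105 ≠ 0.
Test x = 2: value = 48 ≠ 0.
Test x = -2: value = 96 ≠ 0.
Test x = 3: value = 21 ≠ 0.
Test x = -3: value = 63 ≠ 0.
Test x = 4: value = 0 ✓, so (x - 4) is a factor.
Synthetic division by (x - 4): bring down 1; 1(4) - 6 = -2; (-2)(4) - 16 = -24; (-24)(4) + 96 = 0 → quotient x^2 - 2x - 24, remainder 0.
Solve the quadratic x^2 - 2x - 24 = 0: discriminant = (-2)^2 - 4(1)(-24) = 4 + 96 = 100.
sqrt(100) = 10, so x = (2 ± 10)/2: x = 6 or x = -4.

x = -4, x = 4, x = 6


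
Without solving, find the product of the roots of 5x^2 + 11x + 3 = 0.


By Vieta's formulas for ax^2 + bx + c = 0:
  Sum of roots = -b/a
  Product of roots = c/a

Here a = 5, b = 11, c = 3
Sum = -(11)/5 = -11/5
Product = 3/5 = 3/5

Product = 3/5


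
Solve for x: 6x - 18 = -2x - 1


Starting with: 6x - 18 = -2x - 1
Move all x terms to left: (6 + 2)x = -1 + 18
Simplify: 8x = 17
Divide both sides by 8: x = 17/8

x = 17/8


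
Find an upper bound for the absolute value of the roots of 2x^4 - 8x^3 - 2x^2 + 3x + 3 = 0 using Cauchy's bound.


Cauchy's bound: all roots r satisfy |r| <= 1 + max(|a_i/a_n|) for i = 0,...,n-1
where a_n is the leading coefficient.

Coefficients: [2, -8, -2, 3, 3]
Leading coefficient a_n = 2
Ratios |a_i/a_n|: 4, 1, 3/2, 3/2
Maximum ratio: 4
Cauchy's bound: |r| <= 1 + 4 = 5

Upper bound = 5


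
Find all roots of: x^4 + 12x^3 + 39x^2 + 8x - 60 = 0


Let p(x) = x^4 + 12x^3 + 39x^2 + 8x - 60. By the rational root theorem (leading coefficient 1), any rational root is an integer divisor of 60: try ±1, ±2, ... in turn.
Test x = 1: value = 0 ✓, so (x - 1) is a factor.
Synthetic division by (x - 1): bring down 1; 1(1) + 12 = 13; 13(1) + 39 = 52; 52(1) + 8 = 60; 60(1) - 60 = 0 → quotient x^3 + 13x^2 + 52x + 60, remainder 0.
Continue with the quotient x^3 + 13x^2 + 52x + 60 (candidates must divide 60; re-test x = 1 first in case it repeats).
Test x = 1: value = 126 ≠ 0.
Test x = -1: value = 20 ≠ 0.
Test x = 2: value = 224 ≠ 0.
Test x = -2: value = 0 ✓, so (x + 2) is a factor.
Synthetic division by (x + 2): bring down 1; 1(-2) + 13 = 11; 11(-2) + 52 = 30; 30(-2) + 60 = 0 → quotient x^2 + 11x + 30, remainder 0.
Solve the quadratic x^2 + 11x + 30 = 0: discriminant = 11^2 - 4(1)(30) = 121 - 120 = 1.
sqrt(1) = 1, so x = (-11 ± 1)/2: x = -5 or x = -6.
Collecting all roots found:

x = -6, x = -5, x = -2, x = 1


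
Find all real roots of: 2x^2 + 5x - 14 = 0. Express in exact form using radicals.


Using the quadratic formula: x = (-b ± sqrt(b^2 - 4ac)) / (2a)
Here a = 2, b = 5, c = -14
Discriminant = b^2 - 4ac = 5^2 - 4(2)(-14) = 25 + 112 = 137
Since discriminant = 137 > 0, there are two real roots.
x = (-5 ± sqrt(137)) / 4
Numerically: x ≈ 1.6762 or x ≈ -4.1762

x = (-5 + sqrt(137)) / 4 or x = (-5 - sqrt(137)) / 4


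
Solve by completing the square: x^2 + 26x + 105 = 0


Start: x^2 + 26x + 105 = 0
Move constant: x^2 + 26x = -105
Half of 26 is 13, squared is 169
Add 169 to both sides: x^2 + 26x + 169 = 64
(x + 13)^2 = 64
x + 13 = ±8
x = -13 + 8 = -5 or x = -13 - 8 = -21

x = -21, x = -5


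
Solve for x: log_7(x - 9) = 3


Convert to exponential form: x - 9 = 7^3 = 343
x = 343 + 9 = 352
Check: log_7(352 - 9) = log_7(343) = log_7(343) = 3 ✓

x = 352


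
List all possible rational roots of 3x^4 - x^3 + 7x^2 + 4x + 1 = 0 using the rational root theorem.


Rational root theorem: possible roots are ±p/q where:
  p divides the constant term (1): p ∈ {1}
  q divides the leading coefficient (3): q ∈ {1, 3}

All possible rational roots: -1, -1/3, 1/3, 1

-1, -1/3, 1/3, 1


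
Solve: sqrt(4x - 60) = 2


Square both sides: 4x - 60 = 2^2 = 4
4x = 4 + 60 = 64
x = 16
Check: sqrt(4*16 - 60) = sqrt(4) = 2 ✓

x = 16


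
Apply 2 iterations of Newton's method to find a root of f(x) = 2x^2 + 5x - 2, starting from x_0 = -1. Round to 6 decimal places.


Newton's method: x_(n+1) = x_n - f(x_n)/f'(x_n)
f(x) = 2x^2 + 5x - 2
f'(x) = 4x + 5

Iteration 1:
  f(-1.000000) = -5.000000
  f'(-1.000000) = 1.000000
  x_1 = -1.000000 - (-5.000000)/(1.000000) = 4.000000

Iteration 2:
  f(4.000000) = 50.000000
  f'(4.000000) = 21.000000
  x_2 = 4.000000 - (50.000000)/(21.000000) = 1.619048

x_2 = 1.619048


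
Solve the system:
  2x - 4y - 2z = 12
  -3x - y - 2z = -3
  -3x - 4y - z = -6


Using Cramer's rule. Expand each determinant along the first row.
D  = 2*[(-1)*(-1) - (-2)*(-4)] - (-4)*[(-3)*(-1) - (-2)*(-3)] + (-2)*[(-3)*(-4) - (-1)*(-3)]
  = 2*(-7) - (-4)*(-3) + (-2)*(9) = -44
Dx = 12*[(-1)*(-1) - (-2)*(-4)] - (-4)*[(-3)*(-1) - (-2)*(-6)] + (-2)*[(-3)*(-4) - (-1)*(-6)]
  = 12*(-7) - (-4)*(-9) + (-2)*(6) = -132
Dy = 2*[(-3)*(-1) - (-2)*(-6)] - 12*[(-3)*(-1) - (-2)*(-3)] + (-2)*[(-3)*(-6) - (-3)*(-3)]
  = 2*(-9) - 12*(-3) + (-2)*(9) = 0
Dz = 2*[(-1)*(-6) - (-3)*(-4)] - (-4)*[(-3)*(-6) - (-3)*(-3)] + 12*[(-3)*(-4) - (-1)*(-3)]
  = 2*(-6) - (-4)*(9) + 12*(9) = 132
x = Dx/D = -132/-44 = 3, y = Dy/D = 0/-44 = 0, z = Dz/D = 132/-44 = -3
Check eq1: (2)(3) + (-4)(0) + (-2)(-3) = 12 = 12 ✓
Check eq2: (-3)(3) + (-1)(0) + (-2)(-3) = -3 = -3 ✓
Check eq3: (-3)(3) + (-4)(0) + (-1)(-3) = -6 = -6 ✓

x = 3, y = 0, z = -3


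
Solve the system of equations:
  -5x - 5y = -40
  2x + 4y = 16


Using Cramer's rule:
Determinant D = (-5)(4) - (2)(-5) = -20 + 10 = -10
Dx = (-40)(4) - (16)(-5) = -160 + 80 = -80
Dy = (-5)(16) - (2)(-40) = -80 + 80 = 0
x = Dx/D = -80/-10 = 8
y = Dy/D = 0/-10 = 0

x = 8, y = 0


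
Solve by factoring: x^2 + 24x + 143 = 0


We need two numbers that multiply to 143 and add to 24.
Those numbers are 11 and 13 (since 11 * 13 = 143 and 11 + 13 = 24).
So x^2 + 24x + 143 = (x + 11)(x + 13) = 0
Setting each factor to zero: x = -11 or x = -13

x = -13, x = -11


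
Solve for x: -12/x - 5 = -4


Subtract -5 from both sides: -12/x = 1
Multiply both sides by x: -12 = 1 * x
Divide by 1: x = -12

x = -12


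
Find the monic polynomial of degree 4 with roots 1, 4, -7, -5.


A monic polynomial with roots 1, 4, -7, -5 is:
p(x) = (x - 1)(x - 4)(x + 7)(x + 5)
After multiplying by (x - 1): x - 1
After multiplying by (x - 4): x^2 - 5x + 4
After multiplying by (x + 7): x^3 + 2x^2 - 31x + 28
After multiplying by (x + 5): x^4 + 7x^3 - 21x^2 - 127x + 140

x^4 + 7x^3 - 21x^2 - 127x + 140


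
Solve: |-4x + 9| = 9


An absolute value equation |expr| = 9 gives two cases:
Case 1: -4x + 9 = 9
  -4x = 0, so x = 0
Case 2: -4x + 9 = -9
  -4x = -18, so x = 9/2

x = 0, x = 9/2


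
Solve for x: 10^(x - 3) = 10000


Express both sides with the same base.
10000 = 10^4
Since the bases match, equate exponents: x - 3 = 4
So x = 4 - (-3) = 7

x = 7


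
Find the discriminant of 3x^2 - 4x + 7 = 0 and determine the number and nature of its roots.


For ax^2 + bx + c = 0, discriminant D = b^2 - 4ac
Here a = 3, b = -4, c = 7
D = (-4)^2 - 4(3)(7) = 16 - 84 = -68

D = -68 < 0
The equation has no real roots (2 complex conjugate roots).

Discriminant = -68, no real roots (2 complex conjugate roots)


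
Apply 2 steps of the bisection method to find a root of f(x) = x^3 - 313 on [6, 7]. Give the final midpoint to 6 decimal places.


f(x) = x^3 - 313
f(6) = -97 < 0
f(7) = 30 > 0

Step 1: midpoint = (6.000000 + 7.000000)/2 = 6.500000
  f(6.500000) = -38.375000
  f(mid) < 0, so root is in [6.500000, 7.000000]

Step 2: midpoint = (6.500000 + 7.000000)/2 = 6.750000
  f(6.750000) = -5.453125
  f(mid) < 0, so root is in [6.750000, 7.000000]

midpoint = 6.750000


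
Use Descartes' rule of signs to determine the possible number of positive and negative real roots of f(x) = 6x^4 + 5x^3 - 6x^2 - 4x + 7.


Descartes' rule of signs:

For positive roots, count sign changes in f(x) = 6x^4 + 5x^3 - 6x^2 - 4x + 7:
Signs of coefficients: +, +, -, -, +
Number of sign changes: 2
Possible positive real roots: 2, 0

For negative roots, examine f(-x) = 6x^4 - 5x^3 - 6x^2 + 4x + 7:
Signs of coefficients: +, -, -, +, +
Number of sign changes: 2
Possible negative real roots: 2, 0

Positive roots: 2 or 0; Negative roots: 2 or 0


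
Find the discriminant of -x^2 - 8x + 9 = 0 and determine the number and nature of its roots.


For ax^2 + bx + c = 0, discriminant D = b^2 - 4ac
Here a = -1, b = -8, c = 9
D = (-8)^2 - 4(-1)(9) = 64 + 36 = 100

D = 100 > 0 and is a perfect square (sqrt = 10)
The equation has 2 distinct real rational roots.

Discriminant = 100, 2 distinct real rational roots


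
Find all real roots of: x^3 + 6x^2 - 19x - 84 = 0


Let p(x) = x^3 + 6x^2 - 19x - 84. By the rational root theorem (leading coefficient 1), any rational root is an integer divisor of 84: try ±1, ±2, ... in turn.
Test x = 1: value = -96 ≠ 0.
Test x = -1: value = -60 ≠ 0.
Test x = 2: value = -90 ≠ 0.
Test x = -2: value = -30 ≠ 0.
Test x = 3: value = -60 ≠ 0.
Test x = -3: value = 0 ✓, so (x + 3) is a factor.
Synthetic division by (x + 3): bring down 1; 1(-3) + 6 = 3; 3(-3) - 19 = -28; (-28)(-3) - 84 = 0 → quotient x^2 + 3x - 28, remainder 0.
Solve the quadratic x^2 + 3x - 28 = 0: discriminant = 3^2 - 4(1)(-28) = 9 + 112 = 121.
sqrt(121) = 11, so x = (-3 ± 11)/2: x = 4 or x = -7.

x = -7, x = -3, x = 4


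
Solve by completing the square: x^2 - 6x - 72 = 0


Start: x^2 - 6x - 72 = 0
Move constant: x^2 - 6x = 72
Half of -6 is -3, squared is 9
Add 9 to both sides: x^2 - 6x + 9 = 81
(x - 3)^2 = 81
x - 3 = ±9
x = 3 + 9 = 12 or x = 3 - 9 = -6

x = -6, x = 12


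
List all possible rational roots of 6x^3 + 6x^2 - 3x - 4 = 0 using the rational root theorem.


Rational root theorem: possible roots are ±p/q where:
  p divides the constant term (-4): p ∈ {1, 2, 4}
  q divides the leading coefficient (6): q ∈ {1, 2, 3, 6}

All possible rational roots: -4, -2, -4/3, -1, -2/3, -1/2, -1/3, -1/6, 1/6, 1/3, 1/2, 2/3, 1, 4/3, 2, 4

-4, -2, -4/3, -1, -2/3, -1/2, -1/3, -1/6, 1/6, 1/3, 1/2, 2/3, 1, 4/3, 2, 4


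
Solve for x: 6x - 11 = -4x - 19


Starting with: 6x - 11 = -4x - 19
Move all x terms to left: (6 + 4)x = -19 + 11
Simplify: 10x = -8
Divide both sides by 10: x = -4/5

x = -4/5


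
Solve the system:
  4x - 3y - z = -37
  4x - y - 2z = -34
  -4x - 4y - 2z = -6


Using Cramer's rule. Expand each determinant along the first row.
D  = 4*[(-1)*(-2) - (-2)*(-4)] - (-3)*[4*(-2) - (-2)*(-4)] + (-1)*[4*(-4) - (-1)*(-4)]
  = 4*(-6) - (-3)*(-16) + (-1)*(-20) = -52
Dx = (-37)*[(-1)*(-2) - (-2)*(-4)] - (-3)*[(-34)*(-2) - (-2)*(-6)] + (-1)*[(-34)*(-4) - (-1)*(-6)]
  = (-37)*(-6) - (-3)*(56) + (-1)*(130) = 260
Dy = 4*[(-34)*(-2) - (-2)*(-6)] - (-37)*[4*(-2) - (-2)*(-4)] + (-1)*[4*(-6) - (-34)*(-4)]
  = 4*(56) - (-37)*(-16) + (-1)*(-160) = -208
Dz = 4*[(-1)*(-6) - (-34)*(-4)] - (-3)*[4*(-6) - (-34)*(-4)] + (-37)*[4*(-4) - (-1)*(-4)]
  = 4*(-130) - (-3)*(-160) + (-37)*(-20) = -260
x = Dx/D = 260/-52 = -5, y = Dy/D = -208/-52 = 4, z = Dz/D = -260/-52 = 5
Check eq1: (4)(-5) + (-3)(4) + (-1)(5) = -37 = -37 ✓
Check eq2: (4)(-5) + (-1)(4) + (-2)(5) = -34 = -34 ✓
Check eq3: (-4)(-5) + (-4)(4) + (-2)(5) = -6 = -6 ✓

x = -5, y = 4, z = 5


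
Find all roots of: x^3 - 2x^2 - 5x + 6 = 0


Let p(x) = x^3 - 2x^2 - 5x + 6. By the rational root theorem (leading coefficient 1), any rational root is an integer divisor of 6: try ±1, ±2, ... in turn.
Test x = 1: value = 0 ✓, so (x - 1) is a factor.
Synthetic division by (x - 1): bring down 1; 1(1) - 2 = -1; (-1)(1) - 5 = -6; (-6)(1) + 6 = 0 → quotient x^2 - x - 6, remainder 0.
Solve the quadratic x^2 - x - 6 = 0: discriminant = (-1)^2 - 4(1)(-6) = 1 + 24 = 25.
sqrt(25) = 5, so x = (1 ± 5)/2: x = 3 or x = -2.
Collecting all roots found:

x = -2, x = 1, x = 3


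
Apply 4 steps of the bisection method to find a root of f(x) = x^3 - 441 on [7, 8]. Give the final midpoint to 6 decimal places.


f(x) = x^3 - 441
f(7) = -98 < 0
f(8) = 71 > 0

Step 1: midpoint = (7.000000 + 8.000000)/2 = 7.500000
  f(7.500000) = -19.125000
  f(mid) < 0, so root is in [7.500000, 8.000000]

Step 2: midpoint = (7.500000 + 8.000000)/2 = 7.750000
  f(7.750000) = 24.484375
  f(mid) > 0, so root is in [7.500000, 7.750000]

Step 3: midpoint = (7.500000 + 7.750000)/2 = 7.625000
  f(7.625000) = 2.322266
  f(mid) > 0, so root is in [7.500000, 7.625000]

Step 4: midpoint = (7.500000 + 7.625000)/2 = 7.562500
  f(7.562500) = -8.489990
  f(mid) < 0, so root is in [7.562500, 7.625000]

midpoint = 7.562500


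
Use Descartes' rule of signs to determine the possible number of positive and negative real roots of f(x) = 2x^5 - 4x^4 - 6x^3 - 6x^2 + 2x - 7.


Descartes' rule of signs:

For positive roots, count sign changes in f(x) = 2x^5 - 4x^4 - 6x^3 - 6x^2 + 2x - 7:
Signs of coefficients: +, -, -, -, +, -
Number of sign changes: 3
Possible positive real roots: 3, 1

For negative roots, examine f(-x) = -2x^5 - 4x^4 + 6x^3 - 6x^2 - 2x - 7:
Signs of coefficients: -, -, +, -, -, -
Number of sign changes: 2
Possible negative real roots: 2, 0

Positive roots: 3 or 1; Negative roots: 2 or 0


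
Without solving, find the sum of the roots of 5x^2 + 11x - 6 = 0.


By Vieta's formulas for ax^2 + bx + c = 0:
  Sum of roots = -b/a
  Product of roots = c/a

Here a = 5, b = 11, c = -6
Sum = -(11)/5 = -11/5
Product = -6/5 = -6/5

Sum = -11/5


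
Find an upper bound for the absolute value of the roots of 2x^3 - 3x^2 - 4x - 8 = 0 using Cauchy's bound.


Cauchy's bound: all roots r satisfy |r| <= 1 + max(|a_i/a_n|) for i = 0,...,n-1
where a_n is the leading coefficient.

Coefficients: [2, -3, -4, -8]
Leading coefficient a_n = 2
Ratios |a_i/a_n|: 3/2, 2, 4
Maximum ratio: 4
Cauchy's bound: |r| <= 1 + 4 = 5

Upper bound = 5


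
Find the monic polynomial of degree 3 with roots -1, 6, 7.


A monic polynomial with roots -1, 6, 7 is:
p(x) = (x + 1)(x - 6)(x - 7)
After multiplying by (x + 1): x + 1
After multiplying by (x - 6): x^2 - 5x - 6
After multiplying by (x - 7): x^3 - 12x^2 + 29x + 42

x^3 - 12x^2 + 29x + 42


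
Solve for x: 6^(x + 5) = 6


Express both sides with the same base.
6 = 6^1
Since the bases match, equate exponents: x + 5 = 1
So x = 1 - (5) = -4

x = -4


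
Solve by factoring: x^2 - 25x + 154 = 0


We need two numbers that multiply to 154 and add to -25.
Those numbers are -14 and -11 (since (-14) * (-11) = 154 and (-14) + (-11) = -25).
So x^2 - 25x + 154 = (x - 14)(x - 11) = 0
Setting each factor to zero: x = 14 or x = 11

x = 11, x = 14


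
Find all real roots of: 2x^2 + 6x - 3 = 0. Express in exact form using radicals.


Using the quadratic formula: x = (-b ± sqrt(b^2 - 4ac)) / (2a)
Here a = 2, b = 6, c = -3
Discriminant = b^2 - 4ac = 6^2 - 4(2)(-3) = 36 + 24 = 60
Since discriminant = 60 > 0, there are two real roots.
x = (-6 ± 2*sqrt(15)) / 4
Simplifying: x = (-3 ± sqrt(15)) / 2
Numerically: x ≈ 0.4365 or x ≈ -3.4365

x = (-3 + sqrt(15)) / 2 or x = (-3 - sqrt(15)) / 2


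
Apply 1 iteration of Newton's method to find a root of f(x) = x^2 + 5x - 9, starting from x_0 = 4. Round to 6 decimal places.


Newton's method: x_(n+1) = x_n - f(x_n)/f'(x_n)
f(x) = x^2 + 5x - 9
f'(x) = 2x + 5

Iteration 1:
  f(4.000000) = 27.000000
  f'(4.000000) = 13.000000
  x_1 = 4.000000 - (27.000000)/(13.000000) = 1.923077

x_1 = 1.923077


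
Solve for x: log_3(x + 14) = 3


Convert to exponential form: x + 14 = 3^3 = 27
x = 27 - 14 = 13
Check: log_3(13 + 14) = log_3(27) = log_3(27) = 3 ✓

x = 13


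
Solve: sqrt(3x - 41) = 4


Square both sides: 3x - 41 = 4^2 = 16
3x = 16 + 41 = 57
x = 19
Check: sqrt(3*19 - 41) = sqrt(16) = 4 ✓

x = 19


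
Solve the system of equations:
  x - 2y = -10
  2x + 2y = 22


Using Cramer's rule:
Determinant D = (1)(2) - (2)(-2) = 2 + 4 = 6
Dx = (-10)(2) - (22)(-2) = -20 + 44 = 24
Dy = (1)(22) - (2)(-10) = 22 + 20 = 42
x = Dx/D = 24/6 = 4
y = Dy/D = 42/6 = 7

x = 4, y = 7


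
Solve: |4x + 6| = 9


An absolute value equation |expr| = 9 gives two cases:
Case 1: 4x + 6 = 9
  4x = 3, so x = 3/4
Case 2: 4x + 6 = -9
  4x = -15, so x = -15/4

x = -15/4, x = 3/4


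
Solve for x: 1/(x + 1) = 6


Multiply both sides by (x + 1): 1 = 6(x + 1)
Distribute: 1 = 6x + 6
6x = 1 - 6 = -5
x = -5/6

x = -5/6


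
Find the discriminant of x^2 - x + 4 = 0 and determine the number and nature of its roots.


For ax^2 + bx + c = 0, discriminant D = b^2 - 4ac
Here a = 1, b = -1, c = 4
D = (-1)^2 - 4(1)(4) = 1 - 16 = -15

D = -15 < 0
The equation has no real roots (2 complex conjugate roots).

Discriminant = -15, no real roots (2 complex conjugate roots)


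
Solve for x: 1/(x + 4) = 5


Multiply both sides by (x + 4): 1 = 5(x + 4)
Distribute: 1 = 5x + 20
5x = 1 - 20 = -19
x = -19/5

x = -19/5


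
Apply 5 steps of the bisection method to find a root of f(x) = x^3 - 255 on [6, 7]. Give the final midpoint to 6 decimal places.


f(x) = x^3 - 255
f(6) = -39 < 0
f(7) = 88 > 0

Step 1: midpoint = (6.000000 + 7.000000)/2 = 6.500000
  f(6.500000) = 19.625000
  f(mid) > 0, so root is in [6.000000, 6.500000]

Step 2: midpoint = (6.000000 + 6.500000)/2 = 6.250000
  f(6.250000) = -10.859375
  f(mid) < 0, so root is in [6.250000, 6.500000]

Step 3: midpoint = (6.250000 + 6.500000)/2 = 6.375000
  f(6.375000) = 4.083984
  f(mid) > 0, so root is in [6.250000, 6.375000]

Step 4: midpoint = (6.250000 + 6.375000)/2 = 6.312500
  f(6.312500) = -3.461670
  f(mid) < 0, so root is in [6.312500, 6.375000]

Step 5: midpoint = (6.312500 + 6.375000)/2 = 6.343750
  f(6.343750) = 0.292572
  f(mid) > 0, so root is in [6.312500, 6.343750]

midpoint = 6.343750


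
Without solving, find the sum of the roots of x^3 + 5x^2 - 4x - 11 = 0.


By Vieta's formulas for x^3 + bx^2 + cx + d = 0:
  r1 + r2 + r3 = -b/a = -5
  r1*r2 + r1*r3 + r2*r3 = c/a = -4
  r1*r2*r3 = -d/a = 11


Sum = -5


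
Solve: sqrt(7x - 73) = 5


Square both sides: 7x - 73 = 5^2 = 25
7x = 25 + 73 = 98
x = 14
Check: sqrt(7*14 - 73) = sqrt(25) = 5 ✓

x = 14


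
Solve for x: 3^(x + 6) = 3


Express both sides with the same base.
3 = 3^1
Since the bases match, equate exponents: x + 6 = 1
So x = 1 - (6) = -5

x = -5


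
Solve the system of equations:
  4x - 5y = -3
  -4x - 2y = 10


Using Cramer's rule:
Determinant D = (4)(-2) - (-4)(-5) = -8 - 20 = -28
Dx = (-3)(-2) - (10)(-5) = 6 + 50 = 56
Dy = (4)(10) - (-4)(-3) = 40 - 12 = 28
x = Dx/D = 56/-28 = -2
y = Dy/D = 28/-28 = -1

x = -2, y = -1


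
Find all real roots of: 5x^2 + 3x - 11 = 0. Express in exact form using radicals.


Using the quadratic formula: x = (-b ± sqrt(b^2 - 4ac)) / (2a)
Here a = 5, b = 3, c = -11
Discriminant = b^2 - 4ac = 3^2 - 4(5)(-11) = 9 + 220 = 229
Since discriminant = 229 > 0, there are two real roots.
x = (-3 ± sqrt(229)) / 10
Numerically: x ≈ 1.2133 or x ≈ -1.8133

x = (-3 + sqrt(229)) / 10 or x = (-3 - sqrt(229)) / 10


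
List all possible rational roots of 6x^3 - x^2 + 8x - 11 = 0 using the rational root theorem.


Rational root theorem: possible roots are ±p/q where:
  p divides the constant term (-11): p ∈ {1, 11}
  q divides the leading coefficient (6): q ∈ {1, 2, 3, 6}

All possible rational roots: -11, -11/2, -11/3, -11/6, -1, -1/2, -1/3, -1/6, 1/6, 1/3, 1/2, 1, 11/6, 11/3, 11/2, 11

-11, -11/2, -11/3, -11/6, -1, -1/2, -1/3, -1/6, 1/6, 1/3, 1/2, 1, 11/6, 11/3, 11/2, 11


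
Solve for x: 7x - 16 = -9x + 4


Starting with: 7x - 16 = -9x + 4
Move all x terms to left: (7 + 9)x = 4 + 16
Simplify: 16x = 20
Divide both sides by 16: x = 5/4

x = 5/4


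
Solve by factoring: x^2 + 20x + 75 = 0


We need two numbers that multiply to 75 and add to 20.
Those numbers are 15 and 5 (since 15 * 5 = 75 and 15 + 5 = 20).
So x^2 + 20x + 75 = (x + 15)(x + 5) = 0
Setting each factor to zero: x = -15 or x = -5

x = -15, x = -5


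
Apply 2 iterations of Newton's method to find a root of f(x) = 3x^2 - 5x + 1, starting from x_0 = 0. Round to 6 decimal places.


Newton's method: x_(n+1) = x_n - f(x_n)/f'(x_n)
f(x) = 3x^2 - 5x + 1
f'(x) = 6x - 5

Iteration 1:
  f(0.000000) = 1.000000
  f'(0.000000) = -5.000000
  x_1 = 0.000000 - (1.000000)/(-5.000000) = 0.200000

Iteration 2:
  f(0.200000) = 0.120000
  f'(0.200000) = -3.800000
  x_2 = 0.200000 - (0.120000)/(-3.800000) = 0.231579

x_2 = 0.231579


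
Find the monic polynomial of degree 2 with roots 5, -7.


A monic polynomial with roots 5, -7 is:
p(x) = (x - 5)(x + 7)
After multiplying by (x - 5): x - 5
After multiplying by (x + 7): x^2 + 2x - 35

x^2 + 2x - 35


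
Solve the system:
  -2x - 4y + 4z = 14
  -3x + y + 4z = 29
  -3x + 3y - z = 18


Using Cramer's rule. Expand each determinant along the first row.
D  = (-2)*[1*(-1) - 4*3] - (-4)*[(-3)*(-1) - 4*(-3)] + 4*[(-3)*3 - 1*(-3)]
  = (-2)*(-13) - (-4)*(15) + 4*(-6) = 62
Dx = 14*[1*(-1) - 4*3] - (-4)*[29*(-1) - 4*18] + 4*[29*3 - 1*18]
  = 14*(-13) - (-4)*(-101) + 4*(69) = -310
Dy = (-2)*[29*(-1) - 4*18] - 14*[(-3)*(-1) - 4*(-3)] + 4*[(-3)*18 - 29*(-3)]
  = (-2)*(-101) - 14*(15) + 4*(33) = 124
Dz = (-2)*[1*18 - 29*3] - (-4)*[(-3)*18 - 29*(-3)] + 14*[(-3)*3 - 1*(-3)]
  = (-2)*(-69) - (-4)*(33) + 14*(-6) = 186
x = Dx/D = -310/62 = -5, y = Dy/D = 124/62 = 2, z = Dz/D = 186/62 = 3
Check eq1: (-2)(-5) + (-4)(2) + (4)(3) = 14 = 14 ✓
Check eq2: (-3)(-5) + (1)(2) + (4)(3) = 29 = 29 ✓
Check eq3: (-3)(-5) + (3)(2) + (-1)(3) = 18 = 18 ✓

x = -5, y = 2, z = 3


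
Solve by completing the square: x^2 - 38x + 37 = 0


Start: x^2 - 38x + 37 = 0
Move constant: x^2 - 38x = -37
Half of -38 is -19, squared is 361
Add 361 to both sides: x^2 - 38x + 361 = 324
(x - 19)^2 = 324
x - 19 = ±18
x = 19 + 18 = 37 or x = 19 - 18 = 1

x = 1, x = 37


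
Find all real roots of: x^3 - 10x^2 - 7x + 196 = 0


Let p(x) = x^3 - 10x^2 - 7x + 196. By the rational root theorem (leading coefficient 1), any rational root is an integer divisor of 196: try ±1, ±2, ... in turn.
Test x = 1: value = 180 ≠ 0.
Test x = -1: value = 192 ≠ 0.
Test x = 2: value = 150 ≠ 0.
Test x = -2: value = 162 ≠ 0.
Test x = 4: value = 72 ≠ 0.
Test x = -4: value = 0 ✓, so (x + 4) is a factor.
Synthetic division by (x + 4): bring down 1; 1(-4) - 10 = -14; (-14)(-4) - 7 = 49; 49(-4) + 196 = 0 → quotient x^2 - 14x + 49, remainder 0.
Solve the quadratic x^2 - 14x + 49 = 0: discriminant = (-14)^2 - 4(1)(49) = 196 - 196 = 0.
Discriminant = 0, so a double root: x = 14/2 = 7.

x = -4, x = 7 (multiplicity 2)


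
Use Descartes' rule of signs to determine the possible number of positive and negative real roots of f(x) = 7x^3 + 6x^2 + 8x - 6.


Descartes' rule of signs:

For positive roots, count sign changes in f(x) = 7x^3 + 6x^2 + 8x - 6:
Signs of coefficients: +, +, +, -
Number of sign changes: 1
Possible positive real roots: 1

For negative roots, examine f(-x) = -7x^3 + 6x^2 - 8x - 6:
Signs of coefficients: -, +, -, -
Number of sign changes: 2
Possible negative real roots: 2, 0

Positive roots: 1; Negative roots: 2 or 0


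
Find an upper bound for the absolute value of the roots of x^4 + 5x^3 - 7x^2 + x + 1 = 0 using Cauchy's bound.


Cauchy's bound: all roots r satisfy |r| <= 1 + max(|a_i/a_n|) for i = 0,...,n-1
where a_n is the leading coefficient.

Coefficients: [1, 5, -7, 1, 1]
Leading coefficient a_n = 1
Ratios |a_i/a_n|: 5, 7, 1, 1
Maximum ratio: 7
Cauchy's bound: |r| <= 1 + 7 = 8

Upper bound = 8


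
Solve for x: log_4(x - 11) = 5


Convert to exponential form: x - 11 = 4^5 = 1024
x = 1024 + 11 = 1035
Check: log_4(1035 - 11) = log_4(1024) = log_4(1024) = 5 ✓

x = 1035


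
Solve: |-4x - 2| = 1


An absolute value equation |expr| = 1 gives two cases:
Case 1: -4x - 2 = 1
  -4x = 3, so x = -3/4
Case 2: -4x - 2 = -1
  -4x = 1, so x = -1/4

x = -3/4, x = -1/4


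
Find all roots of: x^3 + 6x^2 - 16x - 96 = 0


Let p(x) = x^3 + 6x^2 - 16x - 96. By the rational root theorem (leading coefficient 1), any rational root is an integer divisor of 96: try ±1, ±2, ... in turn.
Test x = 1: value = -105 ≠ 0.
Test x = -1: value = -75 ≠ 0.
Test x = 2: value = -96 ≠ 0.
Test x = -2: value = -48 ≠ 0.
Test x = 3: value = -63 ≠ 0.
Test x = -3: value = -21 ≠ 0.
Test x = 4: value = 0 ✓, so (x - 4) is a factor.
Synthetic division by (x - 4): bring down 1; 1(4) + 6 = 10; 10(4) - 16 = 24; 24(4) - 96 = 0 → quotient x^2 + 10x + 24, remainder 0.
Solve the quadratic x^2 + 10x + 24 = 0: discriminant = 10^2 - 4(1)(24) = 100 - 96 = 4.
sqrt(4) = 2, so x = (-10 ± 2)/2: x = -4 or x = -6.
Collecting all roots found:

x = -6, x = -4, x = 4


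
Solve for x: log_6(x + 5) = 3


Convert to exponential form: x + 5 = 6^3 = 216
x = 216 - 5 = 211
Check: log_6(211 + 5) = log_6(216) = log_6(216) = 3 ✓

x = 211


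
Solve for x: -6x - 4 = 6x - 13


Starting with: -6x - 4 = 6x - 13
Move all x terms to left: (-6 - 6)x = -13 + 4
Simplify: -12x = -9
Divide both sides by -12: x = 3/4

x = 3/4


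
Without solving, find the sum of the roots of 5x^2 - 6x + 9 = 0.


By Vieta's formulas for ax^2 + bx + c = 0:
  Sum of roots = -b/a
  Product of roots = c/a

Here a = 5, b = -6, c = 9
Sum = -(-6)/5 = 6/5
Product = 9/5 = 9/5

Sum = 6/5


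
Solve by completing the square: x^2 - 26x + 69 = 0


Start: x^2 - 26x + 69 = 0
Move constant: x^2 - 26x = -69
Half of -26 is -13, squared is 169
Add 169 to both sides: x^2 - 26x + 169 = 100
(x - 13)^2 = 100
x - 13 = ±10
x = 13 + 10 = 23 or x = 13 - 10 = 3

x = 3, x = 23


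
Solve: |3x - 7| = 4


An absolute value equation |expr| = 4 gives two cases:
Case 1: 3x - 7 = 4
  3x = 11, so x = 11/3
Case 2: 3x - 7 = -4
  3x = 3, so x = 1

x = 1, x = 11/3


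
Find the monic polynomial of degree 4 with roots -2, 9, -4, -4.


A monic polynomial with roots -2, 9, -4, -4 is:
p(x) = (x + 2)(x - 9)(x + 4)(x + 4)
After multiplying by (x + 2): x + 2
After multiplying by (x - 9): x^2 - 7x - 18
After multiplying by (x + 4): x^3 - 3x^2 - 46x - 72
After multiplying by (x + 4): x^4 + x^3 - 58x^2 - 256x - 288

x^4 + x^3 - 58x^2 - 256x - 288


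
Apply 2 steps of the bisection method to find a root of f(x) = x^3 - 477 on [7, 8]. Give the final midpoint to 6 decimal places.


f(x) = x^3 - 477
f(7) = -134 < 0
f(8) = 35 > 0

Step 1: midpoint = (7.000000 + 8.000000)/2 = 7.500000
  f(7.500000) = -55.125000
  f(mid) < 0, so root is in [7.500000, 8.000000]

Step 2: midpoint = (7.500000 + 8.000000)/2 = 7.750000
  f(7.750000) = -11.515625
  f(mid) < 0, so root is in [7.750000, 8.000000]

midpoint = 7.750000


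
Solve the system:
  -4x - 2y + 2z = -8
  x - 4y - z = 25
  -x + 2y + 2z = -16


Using Cramer's rule. Expand each determinant along the first row.
D  = (-4)*[(-4)*2 - (-1)*2] - (-2)*[1*2 - (-1)*(-1)] + 2*[1*2 - (-4)*(-1)]
  = (-4)*(-6) - (-2)*(1) + 2*(-2) = 22
Dx = (-8)*[(-4)*2 - (-1)*2] - (-2)*[25*2 - (-1)*(-16)] + 2*[25*2 - (-4)*(-16)]
  = (-8)*(-6) - (-2)*(34) + 2*(-14) = 88
Dy = (-4)*[25*2 - (-1)*(-16)] - (-8)*[1*2 - (-1)*(-1)] + 2*[1*(-16) - 25*(-1)]
  = (-4)*(34) - (-8)*(1) + 2*(9) = -110
Dz = (-4)*[(-4)*(-16) - 25*2] - (-2)*[1*(-16) - 25*(-1)] + (-8)*[1*2 - (-4)*(-1)]
  = (-4)*(14) - (-2)*(9) + (-8)*(-2) = -22
x = Dx/D = 88/22 = 4, y = Dy/D = -110/22 = -5, z = Dz/D = -22/22 = -1
Check eq1: (-4)(4) + (-2)(-5) + (2)(-1) = -8 = -8 ✓
Check eq2: (1)(4) + (-4)(-5) + (-1)(-1) = 25 = 25 ✓
Check eq3: (-1)(4) + (2)(-5) + (2)(-1) = -16 = -16 ✓

x = 4, y = -5, z = -1


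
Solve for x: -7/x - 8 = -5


Subtract -8 from both sides: -7/x = 3
Multiply both sides by x: -7 = 3 * x
Divide by 3: x = -7/3

x = -7/3


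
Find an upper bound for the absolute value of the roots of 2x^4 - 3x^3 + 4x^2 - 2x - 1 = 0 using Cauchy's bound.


Cauchy's bound: all roots r satisfy |r| <= 1 + max(|a_i/a_n|) for i = 0,...,n-1
where a_n is the leading coefficient.

Coefficients: [2, -3, 4, -2, -1]
Leading coefficient a_n = 2
Ratios |a_i/a_n|: 3/2, 2, 1, 1/2
Maximum ratio: 2
Cauchy's bound: |r| <= 1 + 2 = 3

Upper bound = 3


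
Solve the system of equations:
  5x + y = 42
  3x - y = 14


Using Cramer's rule:
Determinant D = (5)(-1) - (3)(1) = -5 - 3 = -8
Dx = (42)(-1) - (14)(1) = -42 - 14 = -56
Dy = (5)(14) - (3)(42) = 70 - 126 = -56
x = Dx/D = -56/-8 = 7
y = Dy/D = -56/-8 = 7

x = 7, y = 7


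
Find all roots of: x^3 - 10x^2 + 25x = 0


The constant term is 0, so x = 0 is a root. Factor out x:
  x^2 - 10x + 25 = 0
Solve the quadratic x^2 - 10x + 25 = 0: discriminant = (-10)^2 - 4(1)(25) = 100 - 100 = 0.
Discriminant = 0, so a double root: x = 10/2 = 5.
Collecting all roots found:

x = 0, x = 5 (multiplicity 2)


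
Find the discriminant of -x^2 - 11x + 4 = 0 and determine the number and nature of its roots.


For ax^2 + bx + c = 0, discriminant D = b^2 - 4ac
Here a = -1, b = -11, c = 4
D = (-11)^2 - 4(-1)(4) = 121 + 16 = 137

D = 137 > 0 but not a perfect square
The equation has 2 distinct real irrational roots.

Discriminant = 137, 2 distinct real irrational roots


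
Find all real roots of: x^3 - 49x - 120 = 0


Let p(x) = x^3 - 49x - 120. By the rational root theorem (leading coefficient 1), any rational root is an integer divisor of 120: try ±1, ±2, ... in turn.
Test x = 1: value = -168 ≠ 0.
Test x = -1: value = -72 ≠ 0.
Test x = 2: value = -210 ≠ 0.
Test x = -2: value = -30 ≠ 0.
Test x = 3: value = -240 ≠ 0.
Test x = -3: value = 0 ✓, so (x + 3) is a factor.
Synthetic division by (x + 3): bring down 1; 1(-3) + 0 = -3; (-3)(-3) - 49 = -40; (-40)(-3) - 120 = 0 → quotient x^2 - 3x - 40, remainder 0.
Solve the quadratic x^2 - 3x - 40 = 0: discriminant = (-3)^2 - 4(1)(-40) = 9 + 160 = 169.
sqrt(169) = 13, so x = (3 ± 13)/2: x = 8 or x = -5.

x = -5, x = -3, x = 8
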